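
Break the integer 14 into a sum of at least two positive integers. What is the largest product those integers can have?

162

Let prod[k] be the best product for length k (with at least one cut). For each first piece i, the rest contributes max(k−i, prod[k−i]).
prod[2] = 1×max(1,0) = 1×1 = 1
prod[3] = max(1×2, 2×1) = 2
prod[4] = max(1×3, 2×2, 3×1) = 4
prod[5] = max(1×4, 2×3, 3×2, 4×1) = 6
prod[6] = max(1×6, 2×4, 3×3, 4×2, 5×1) = 9
prod[7] = max(1×9, 2×6, 3×4, 4×3, 5×2, 6×1) = 12
prod[8] = max(1×12, 2×9, 3×6, …, 6×2, 7×1) = 18
prod[9] = max(1×18, 2×12, 3×9, …, 7×2, 8×1) = 27
prod[10] = max(1×27, 2×18, 3×12, …, 8×2, 9×1) = 36
prod[11] = max(1×36, 2×27, 3×18, …, 9×2, 10×1) = 54
prod[12] = max(1×54, 2×36, 3×27, …, 10×2, 11×1) = 81
prod[13] = max(1×81, 2×54, 3×36, …, 11×2, 12×1) = 108
prod[14] = max(1×108, 2×81, 3×54, …, 12×2, 13×1) = 162
One optimal split: 3 + 3 + 3 + 3 + 2; product 3×3×3×3×2 = 162.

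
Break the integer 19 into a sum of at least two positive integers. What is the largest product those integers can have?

972

Let g[k] be the best product for length k (with at least one cut). For each first piece i, the rest contributes max(k−i, g[k−i]).
g[2] = 1×max(1,0) = 1×1 = 1
g[3] = max(1×2, 2×1) = 2
g[4] = max(1×3, 2×2, 3×1) = 4
g[5] = max(1×4, 2×3, 3×2, 4×1) = 6
g[6] = max(1×6, 2×4, 3×3, 4×2, 5×1) = 9
g[7] = max(1×9, 2×6, 3×4, 4×3, 5×2, 6×1) = 12
g[8] = max(1×12, 2×9, 3×6, …, 6×2, 7×1) = 18
g[9] = max(1×18, 2×12, 3×9, …, 7×2, 8×1) = 27
g[10] = max(1×27, 2×18, 3×12, …, 8×2, 9×1) = 36
g[11] = max(1×36, 2×27, 3×18, …, 9×2, 10×1) = 54
g[12] = max(1×54, 2×36, 3×27, …, 10×2, 11×1) = 81
g[13] = max(1×81, 2×54, 3×36, …, 11×2, 12×1) = 108
g[14] = max(1×108, 2×81, 3×54, …, 12×2, 13×1) = 162
g[15] = max(1×162, 2×108, 3×81, …, 13×2, 14×1) = 243
g[16] = max(1×243, 2×162, 3×108, …, 14×2, 15×1) = 324
g[17] = max(1×324, 2×243, 3×162, …, 15×2, 16×1) = 486
g[18] = max(1×486, 2×324, 3×243, …, 16×2, 17×1) = 729
g[19] = max(1×729, 2×486, 3×324, …, 17×2, 18×1) = 972
One optimal split: 3 + 3 + 3 + 3 + 3 + 2 + 2; product 3×3×3×3×3×2×2 = 972.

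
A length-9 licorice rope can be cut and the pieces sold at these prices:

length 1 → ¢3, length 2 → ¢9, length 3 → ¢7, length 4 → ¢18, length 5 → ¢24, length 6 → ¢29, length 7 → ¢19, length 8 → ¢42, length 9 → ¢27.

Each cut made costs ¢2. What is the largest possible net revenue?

43

Consider every possible first cut. r[k] is the best of p[i]+r[k−i] over all sellable i≤k, charging 2 whenever i<k.
r[1] = 3
r[2] = 9
r[3] = 10  (first piece 1, then r[2]=9)
r[4] = 18
r[5] = 24
r[6] = 29
r[7] = 31  (first piece 2, then r[5]=24)
r[8] = 42
r[9] = 43  (first piece 1, then r[8]=42)
One optimal plan: pieces 8 + 1 (1 cut) → ¢45 − ¢2 = ¢43.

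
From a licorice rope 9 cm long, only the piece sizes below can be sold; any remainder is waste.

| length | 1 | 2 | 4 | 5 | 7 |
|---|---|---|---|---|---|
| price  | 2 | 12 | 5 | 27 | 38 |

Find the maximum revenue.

51

Let f[k] be the best obtainable value from length k. For each k, try every first piece i and keep the best of price[i] + f[k−i].
f[1] = 2
f[2] = max(2+2, 12+0) = 12
f[3] = max(2+12, 12+2) = 14
f[4] = max(2+14, 12+12, 5+0) = 24
f[5] = max(2+24, 12+14, 5+2, 27+0) = 27
f[6] = max(2+27, 12+24, 5+12, 27+2) = 36
f[7] = max(2+36, 12+27, 5+14, 27+12, 38+0) = 39
f[8] = max(2+39, 12+36, 5+24, 27+14, 38+2) = 48
f[9] = max(2+48, 12+39, 5+27, 27+24, 38+12) = 51
One optimal cutting: 5 + 2 + 2 → ¢51.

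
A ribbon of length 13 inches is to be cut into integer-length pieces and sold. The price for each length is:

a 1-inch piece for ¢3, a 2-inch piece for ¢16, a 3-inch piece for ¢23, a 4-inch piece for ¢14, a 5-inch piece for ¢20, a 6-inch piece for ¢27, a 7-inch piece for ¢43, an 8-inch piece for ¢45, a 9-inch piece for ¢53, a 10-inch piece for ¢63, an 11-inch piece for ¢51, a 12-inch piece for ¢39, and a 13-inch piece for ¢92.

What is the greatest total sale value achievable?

103

Consider every possible first cut. R[k] is the best of p[i]+R[k−i] over all sellable i≤k.
R[1] = 3
R[2] = max(3+3, 16+0) = 16
R[3] = max(3+16, 16+3, 23+0) = 23
R[4] = max(3+23, 16+16, 23+3, 14+0) = 32
R[5] = max(3+32, 16+23, 23+16, 14+3, 20+0) = 39
R[6] = max(3+39, 16+32, 23+23, 14+16, 20+3, 27+0) = 48
R[7] = max(3+48, 16+39, 23+32, …, 27+3, 43+0) = 55
R[8] = max(3+55, 16+48, 23+39, …, 43+3, 45+0) = 64
R[9] = max(3+64, 16+55, 23+48, …, 45+3, 53+0) = 71
R[10] = max(3+71, 16+64, 23+55, …, 53+3, 63+0) = 80
R[11] = max(3+80, 16+71, 23+64, …, 63+3, 51+0) = 87
R[12] = max(3+87, 16+80, 23+71, …, 51+3, 39+0) = 96
R[13] = max(3+96, 16+87, 23+80, …, 39+3, 92+0) = 103
One optimal cutting: 3 + 2 + 2 + 2 + 2 + 2 → ¢23 + ¢16 + ¢16 + ¢16 + ¢16 + ¢16 = ¢103.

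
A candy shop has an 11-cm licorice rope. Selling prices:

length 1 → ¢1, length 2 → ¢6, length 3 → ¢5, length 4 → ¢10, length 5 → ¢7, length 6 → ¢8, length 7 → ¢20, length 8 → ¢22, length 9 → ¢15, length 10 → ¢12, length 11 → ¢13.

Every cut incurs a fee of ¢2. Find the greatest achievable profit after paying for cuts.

Build r[k] bottom-up: r[k] = max over allowed piece i of (p[i] + r[k−i]) − 2 per cut.
r[1] = 1
r[2] = max(1+1-2, 6+0) = 6
r[3] = max(1+6-2, 6+1-2, 5+0) = 5
r[4] = max(1+5-2, 6+6-2, 5+1-2, 10+0) = 10
r[5] = max(1+10-2, 6+5-2, 5+6-2, 10+1-2, 7+0) = 9
r[6] = max(1+9-2, 6+10-2, 5+5-2, 10+6-2, 7+1-2, 8+0) = 14
r[7] = max(1+14-2, 6+9-2, 5+10-2, …, 8+1-2, 20+0) = 20
r[8] = max(1+20-2, 6+14-2, 5+9-2, …, 20+1-2, 22+0) = 22
r[9] = max(1+22-2, 6+20-2, 5+14-2, …, 22+1-2, 15+0) = 24
r[10] = max(1+24-2, 6+22-2, 5+20-2, …, 15+1-2, 12+0) = 26
r[11] = max(1+26-2, 6+24-2, 5+22-2, …, 12+1-2, 13+0) = 28
One optimal plan: pieces 7 + 2 + 2 (2 cuts) → ¢32 − ¢4 = ¢28.

28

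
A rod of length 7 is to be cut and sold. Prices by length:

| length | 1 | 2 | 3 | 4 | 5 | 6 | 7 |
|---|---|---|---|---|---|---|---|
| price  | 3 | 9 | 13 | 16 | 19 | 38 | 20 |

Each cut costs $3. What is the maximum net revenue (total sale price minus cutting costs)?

38

Let v[k] be the best obtainable value from length k. For each k, try every first piece i and keep the best of price[i] + v[k−i] minus the 3 cut fee when i<k.
v[1] = 3
v[2] = 9
v[3] = 13
v[4] = 16
v[5] = 19  (first piece 2, then v[3]=13)
v[6] = 38
v[7] = 38  (first piece 1, then v[6]=38)
One optimal plan: pieces 6 + 1 (1 cut) → $41 − $3 = $38.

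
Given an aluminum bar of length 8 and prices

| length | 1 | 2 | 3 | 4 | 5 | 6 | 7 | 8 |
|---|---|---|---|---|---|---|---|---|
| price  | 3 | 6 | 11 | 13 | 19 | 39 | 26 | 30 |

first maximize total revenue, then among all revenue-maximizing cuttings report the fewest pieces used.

Consider every possible first cut. r[k] is the best of p[i]+r[k−i] over all sellable i≤k.
r[1] = 3
r[2] = max(3+3, 6+0) = 6
r[3] = max(3+6, 6+3, 11+0) = 11
r[4] = max(3+11, 6+6, 11+3, 13+0) = 14
r[5] = max(3+14, 6+11, 11+6, 13+3, 19+0) = 19
r[6] = max(3+19, 6+14, 11+11, 13+6, 19+3, 39+0) = 39
r[7] = max(3+39, 6+19, 11+14, …, 39+3, 26+0) = 42
r[8] = max(3+42, 6+39, 11+19, …, 26+3, 30+0) = 45
Maximum revenue is $45.
Now minimize piece count subject to staying optimal: for each k, pieces[k] = 1 + min over i with p[i]+r[k−i]=r[k] of pieces[k−i].
pieces[5] = 1
pieces[6] = 1
pieces[7] = 2
pieces[8] = 2

2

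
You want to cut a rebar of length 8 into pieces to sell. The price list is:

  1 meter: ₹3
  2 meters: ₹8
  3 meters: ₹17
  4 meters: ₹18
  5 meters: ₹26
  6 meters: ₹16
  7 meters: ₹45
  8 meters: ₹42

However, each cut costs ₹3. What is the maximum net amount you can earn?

Build r[k] bottom-up: r[k] = max over allowed piece i of (p[i] + r[k−i]) − 3 per cut.
r[1] = 3
r[2] = 8
r[3] = 17
r[4] = 18
r[5] = 26
r[6] = 31  (first piece 3, then r[3]=17)
r[7] = 45
r[8] = 45  (first piece 1, then r[7]=45)
One optimal plan: pieces 7 + 1 (1 cut) → ₹48 − ₹3 = ₹45.

45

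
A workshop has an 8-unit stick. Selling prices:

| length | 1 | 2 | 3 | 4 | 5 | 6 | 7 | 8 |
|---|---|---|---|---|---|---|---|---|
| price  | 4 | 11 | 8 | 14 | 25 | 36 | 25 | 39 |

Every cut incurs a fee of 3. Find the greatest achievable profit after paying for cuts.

44

Let net[k] be the best obtainable value from length k. For each k, try every first piece i and keep the best of price[i] + net[k−i] minus the 3 cut fee when i<k.
net[1] = 4
net[2] = max(4+4-3, 11+0) = 11
net[3] = max(4+11-3, 11+4-3, 8+0) = 12
net[4] = max(4+12-3, 11+11-3, 8+4-3, 14+0) = 19
net[5] = max(4+19-3, 11+12-3, 8+11-3, 14+4-3, 25+0) = 25
net[6] = max(4+25-3, 11+19-3, 8+12-3, 14+11-3, 25+4-3, 36+0) = 36
net[7] = max(4+36-3, 11+25-3, 8+19-3, …, 36+4-3, 25+0) = 37
net[8] = max(4+37-3, 11+36-3, 8+25-3, …, 25+4-3, 39+0) = 44
One optimal plan: pieces 6 + 2 (1 cut) → 47 − 3 = 44.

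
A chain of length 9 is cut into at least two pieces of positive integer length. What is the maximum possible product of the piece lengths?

Define f[k] = max over 1≤i<k of i · max(k−i, f[k−i]); the inner max lets the remainder stay uncut if that's better.
Small cases: f[2]=1, f[3]=2, f[4]=4.
f[5] = 2×max(3,2) = 2×3 = 6
f[6] = 3×max(3,2) = 3×3 = 9
f[7] = 2×max(5,6) = 2×6 = 12
f[8] = 2×max(6,9) = 2×9 = 18
f[9] = 3×max(6,9) = 3×9 = 27
One optimal split: 3 + 3 + 3; product 3×3×3 = 27.

27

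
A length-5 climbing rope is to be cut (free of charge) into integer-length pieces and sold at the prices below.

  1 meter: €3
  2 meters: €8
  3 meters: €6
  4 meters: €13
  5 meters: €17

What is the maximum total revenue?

19

Consider every possible first cut. best[k] is the best of p[i]+best[k−i] over all sellable i≤k.
best[1] = 3
best[2] = 8
best[3] = 11  (first piece 1, then best[2]=8)
best[4] = 16  (first piece 2, then best[2]=8)
best[5] = 19  (first piece 1, then best[4]=16)
One optimal cutting: 2 + 2 + 1 → €8 + €8 + €3 = €19.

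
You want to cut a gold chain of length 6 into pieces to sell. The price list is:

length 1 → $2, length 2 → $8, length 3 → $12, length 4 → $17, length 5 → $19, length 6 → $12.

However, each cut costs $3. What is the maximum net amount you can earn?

22

Consider every possible first cut. r[k] is the best of p[i]+r[k−i] over all sellable i≤k, charging 3 whenever i<k.
r[1] = 2
r[2] = 8
r[3] = 12
r[4] = 17
r[5] = 19
r[6] = 22  (first piece 2, then r[4]=17)
One optimal plan: pieces 4 + 2 (1 cut) → $25 − $3 = $22.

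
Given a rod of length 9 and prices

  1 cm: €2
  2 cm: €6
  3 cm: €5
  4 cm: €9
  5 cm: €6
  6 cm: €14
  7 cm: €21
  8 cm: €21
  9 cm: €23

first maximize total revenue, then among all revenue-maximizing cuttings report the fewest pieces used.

2

Build r[k] bottom-up: r[k] = max over allowed piece i of (p[i] + r[k−i]).
r[1] = 2
r[2] = max(2+2, 6+0) = 6
r[3] = max(2+6, 6+2, 5+0) = 8
r[4] = max(2+8, 6+6, 5+2, 9+0) = 12
r[5] = max(2+12, 6+8, 5+6, 9+2, 6+0) = 14
r[6] = max(2+14, 6+12, 5+8, 9+6, 6+2, 14+0) = 18
r[7] = max(2+18, 6+14, 5+12, …, 14+2, 21+0) = 21
r[8] = max(2+21, 6+18, 5+14, …, 21+2, 21+0) = 24
r[9] = max(2+24, 6+21, 5+18, …, 21+2, 23+0) = 27
Maximum revenue is €27.
Now minimize piece count subject to staying optimal: for each k, pieces[k] = 1 + min over i with p[i]+r[k−i]=r[k] of pieces[k−i].
pieces[6] = 3
pieces[7] = 1
pieces[8] = 4
pieces[9] = 2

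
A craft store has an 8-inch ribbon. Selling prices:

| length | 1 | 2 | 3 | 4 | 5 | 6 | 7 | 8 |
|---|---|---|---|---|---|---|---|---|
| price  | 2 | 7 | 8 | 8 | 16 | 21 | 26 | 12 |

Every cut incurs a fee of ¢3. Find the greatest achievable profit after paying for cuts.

25

Build net[k] bottom-up: net[k] = max over allowed piece i of (p[i] + net[k−i]) − 3 per cut.
net[1] = 2
net[2] = 7
net[3] = 8
net[4] = 11  (first piece 2, then net[2]=7)
net[5] = 16
net[6] = 21
net[7] = 26
net[8] = 25  (first piece 1, then net[7]=26)
One optimal plan: pieces 7 + 1 (1 cut) → ¢28 − ¢3 = ¢25.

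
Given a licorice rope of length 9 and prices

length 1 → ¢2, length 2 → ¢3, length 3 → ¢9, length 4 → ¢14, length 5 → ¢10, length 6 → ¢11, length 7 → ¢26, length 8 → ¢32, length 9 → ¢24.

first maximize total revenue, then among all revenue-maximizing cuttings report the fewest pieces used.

2

Consider every possible first cut. r[k] is the best of p[i]+r[k−i] over all sellable i≤k.
r[1] = 2
r[2] = max(2+2, 3+0) = 4
r[3] = max(2+4, 3+2, 9+0) = 9
r[4] = max(2+9, 3+4, 9+2, 14+0) = 14
r[5] = max(2+14, 3+9, 9+4, 14+2, 10+0) = 16
r[6] = max(2+16, 3+14, 9+9, 14+4, 10+2, 11+0) = 18
r[7] = max(2+18, 3+16, 9+14, …, 11+2, 26+0) = 26
r[8] = max(2+26, 3+18, 9+16, …, 26+2, 32+0) = 32
r[9] = max(2+32, 3+26, 9+18, …, 32+2, 24+0) = 34
Maximum revenue is ¢34.
Now minimize piece count subject to staying optimal: for each k, pieces[k] = 1 + min over i with p[i]+r[k−i]=r[k] of pieces[k−i].
pieces[6] = 2
pieces[7] = 1
pieces[8] = 1
pieces[9] = 2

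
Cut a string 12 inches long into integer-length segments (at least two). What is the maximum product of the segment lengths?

Define m[k] = max over 1≤i<k of i · max(k−i, m[k−i]); the inner max lets the remainder stay uncut if that's better.
m[2] = 1*max(1,0) = 1*1 = 1
m[3] = max(1*2, 2*1) = 2
m[4] = max(1*3, 2*2, 3*1) = 4
m[5] = max(1*4, 2*3, 3*2, 4*1) = 6
m[6] = max(1*6, 2*4, 3*3, 4*2, 5*1) = 9
m[7] = max(1*9, 2*6, 3*4, 4*3, 5*2, 6*1) = 12
m[8] = max(1*12, 2*9, 3*6, …, 6*2, 7*1) = 18
m[9] = max(1*18, 2*12, 3*9, …, 7*2, 8*1) = 27
m[10] = max(1*27, 2*18, 3*12, …, 8*2, 9*1) = 36
m[11] = max(1*36, 2*27, 3*18, …, 9*2, 10*1) = 54
m[12] = max(1*54, 2*36, 3*27, …, 10*2, 11*1) = 81
One optimal split: 3 + 3 + 3 + 3; product 3*3*3*3 = 81.

81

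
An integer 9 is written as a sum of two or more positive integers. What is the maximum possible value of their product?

Fill g[k] for k=2..9: at each k try every first piece i and multiply by the better of (k−i) uncut or g[k−i].
g[2] = 1·max(1,0) = 1·1 = 1
g[3] = max(1·2, 2·1) = 2
g[4] = max(1·3, 2·2, 3·1) = 4
g[5] = max(1·4, 2·3, 3·2, 4·1) = 6
g[6] = max(1·6, 2·4, 3·3, 4·2, 5·1) = 9
g[7] = max(1·9, 2·6, 3·4, 4·3, 5·2, 6·1) = 12
g[8] = max(1·12, 2·9, 3·6, …, 6·2, 7·1) = 18
g[9] = max(1·18, 2·12, 3·9, …, 7·2, 8·1) = 27
One optimal split: 3 + 3 + 3; product 3·3·3 = 27.

27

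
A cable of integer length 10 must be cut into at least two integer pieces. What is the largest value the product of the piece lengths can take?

Define P[k] = max over 1≤i<k of i · max(k−i, P[k−i]); the inner max lets the remainder stay uncut if that's better.
P[2] = 1*max(1,0) = 1*1 = 1
P[3] = 1*max(2,1) = 1*2 = 2
P[4] = 2*max(2,1) = 2*2 = 4
P[5] = 2*max(3,2) = 2*3 = 6
P[6] = 3*max(3,2) = 3*3 = 9
P[7] = 2*max(5,6) = 2*6 = 12
P[8] = 2*max(6,9) = 2*9 = 18
P[9] = 3*max(6,9) = 3*9 = 27
P[10] = 2*max(8,18) = 2*18 = 36
One optimal split: 3 + 3 + 2 + 2; product 3*3*2*2 = 36.

36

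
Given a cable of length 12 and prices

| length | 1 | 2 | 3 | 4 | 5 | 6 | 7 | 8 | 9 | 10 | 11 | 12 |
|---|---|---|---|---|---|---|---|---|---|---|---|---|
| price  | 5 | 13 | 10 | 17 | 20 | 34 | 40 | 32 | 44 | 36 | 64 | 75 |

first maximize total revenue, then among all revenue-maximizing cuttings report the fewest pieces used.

6

Let r[k] be the best obtainable value from length k. For each k, try every first piece i and keep the best of price[i] + r[k−i].
r[1] = 5
r[2] = max(5+5, 13+0) = 13
r[3] = max(5+13, 13+5, 10+0) = 18
r[4] = max(5+18, 13+13, 10+5, 17+0) = 26
r[5] = max(5+26, 13+18, 10+13, 17+5, 20+0) = 31
r[6] = max(5+31, 13+26, 10+18, 17+13, 20+5, 34+0) = 39
r[7] = max(5+39, 13+31, 10+26, …, 34+5, 40+0) = 44
r[8] = max(5+44, 13+39, 10+31, …, 40+5, 32+0) = 52
r[9] = max(5+52, 13+44, 10+39, …, 32+5, 44+0) = 57
r[10] = max(5+57, 13+52, 10+44, …, 44+5, 36+0) = 65
r[11] = max(5+65, 13+57, 10+52, …, 36+5, 64+0) = 70
r[12] = max(5+70, 13+65, 10+57, …, 64+5, 75+0) = 78
Maximum revenue is $78.
Now minimize piece count subject to staying optimal: for each k, pieces[k] = 1 + min over i with p[i]+r[k−i]=r[k] of pieces[k−i].
pieces[9] = 5
pieces[10] = 5
pieces[11] = 6
pieces[12] = 6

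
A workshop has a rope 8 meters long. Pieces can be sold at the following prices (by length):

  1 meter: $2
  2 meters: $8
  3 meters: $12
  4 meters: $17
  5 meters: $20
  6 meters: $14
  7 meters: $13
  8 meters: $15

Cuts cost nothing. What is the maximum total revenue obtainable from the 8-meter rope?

Build best[k] bottom-up: best[k] = max over allowed piece i of (p[i] + best[k−i]).
best[1] = 2
best[2] = max(2+2, 8+0) = 8
best[3] = max(2+8, 8+2, 12+0) = 12
best[4] = max(2+12, 8+8, 12+2, 17+0) = 17
best[5] = max(2+17, 8+12, 12+8, 17+2, 20+0) = 20
best[6] = max(2+20, 8+17, 12+12, 17+8, 20+2, 14+0) = 25
best[7] = max(2+25, 8+20, 12+17, …, 14+2, 13+0) = 29
best[8] = max(2+29, 8+25, 12+20, …, 13+2, 15+0) = 34
One optimal cutting: 4 + 4 → $17 + $17 = $34.

34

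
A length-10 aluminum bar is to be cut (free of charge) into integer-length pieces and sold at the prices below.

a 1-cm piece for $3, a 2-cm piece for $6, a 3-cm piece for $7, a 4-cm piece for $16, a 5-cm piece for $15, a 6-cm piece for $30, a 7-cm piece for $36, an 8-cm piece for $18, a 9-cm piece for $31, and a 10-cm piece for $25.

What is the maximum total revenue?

Consider every possible first cut. v[k] is the best of p[i]+v[k−i] over all sellable i≤k.
v[1] = 3
v[2] = max(3+3, 6+0) = 6
v[3] = max(3+6, 6+3, 7+0) = 9
v[4] = max(3+9, 6+6, 7+3, 16+0) = 16
v[5] = max(3+16, 6+9, 7+6, 16+3, 15+0) = 19
v[6] = max(3+19, 6+16, 7+9, 16+6, 15+3, 30+0) = 30
v[7] = max(3+30, 6+19, 7+16, …, 30+3, 36+0) = 36
v[8] = max(3+36, 6+30, 7+19, …, 36+3, 18+0) = 39
v[9] = max(3+39, 6+36, 7+30, …, 18+3, 31+0) = 42
v[10] = max(3+42, 6+39, 7+36, …, 31+3, 25+0) = 46
One optimal cutting: 6 + 4 → $30 + $16 = $46.

46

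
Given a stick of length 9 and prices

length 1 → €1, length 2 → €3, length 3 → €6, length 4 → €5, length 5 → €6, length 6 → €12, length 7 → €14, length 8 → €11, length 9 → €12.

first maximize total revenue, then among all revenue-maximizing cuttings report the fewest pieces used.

2

Build r[k] bottom-up: r[k] = max over allowed piece i of (p[i] + r[k−i]).
r[1] = 1
r[2] = max(1+1, 3+0) = 3
r[3] = max(1+3, 3+1, 6+0) = 6
r[4] = max(1+6, 3+3, 6+1, 5+0) = 7
r[5] = max(1+7, 3+6, 6+3, 5+1, 6+0) = 9
r[6] = max(1+9, 3+7, 6+6, 5+3, 6+1, 12+0) = 12
r[7] = max(1+12, 3+9, 6+7, …, 12+1, 14+0) = 14
r[8] = max(1+14, 3+12, 6+9, …, 14+1, 11+0) = 15
r[9] = max(1+15, 3+14, 6+12, …, 11+1, 12+0) = 18
Maximum revenue is €18.
Now minimize piece count subject to staying optimal: for each k, pieces[k] = 1 + min over i with p[i]+r[k−i]=r[k] of pieces[k−i].
pieces[6] = 1
pieces[7] = 1
pieces[8] = 2
pieces[9] = 2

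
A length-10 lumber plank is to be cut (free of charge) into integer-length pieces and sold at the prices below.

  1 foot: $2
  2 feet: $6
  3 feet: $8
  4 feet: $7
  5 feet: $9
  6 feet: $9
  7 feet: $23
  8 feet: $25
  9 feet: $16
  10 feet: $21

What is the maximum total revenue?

Let best[k] be the best obtainable value from length k. For each k, try every first piece i and keep the best of price[i] + best[k−i].
best[1] = 2
best[2] = max(2+2, 6+0) = 6
best[3] = max(2+6, 6+2, 8+0) = 8
best[4] = max(2+8, 6+6, 8+2, 7+0) = 12
best[5] = max(2+12, 6+8, 8+6, 7+2, 9+0) = 14
best[6] = max(2+14, 6+12, 8+8, 7+6, 9+2, 9+0) = 18
best[7] = max(2+18, 6+14, 8+12, …, 9+2, 23+0) = 23
best[8] = max(2+23, 6+18, 8+14, …, 23+2, 25+0) = 25
best[9] = max(2+25, 6+23, 8+18, …, 25+2, 16+0) = 29
best[10] = max(2+29, 6+25, 8+23, …, 16+2, 21+0) = 31
One optimal cutting: 7 + 2 + 1 → $23 + $6 + $2 = $31.

31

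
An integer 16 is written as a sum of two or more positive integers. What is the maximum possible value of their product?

Fill g[k] for k=2..16: at each k try every first piece i and multiply by the better of (k−i) uncut or g[k−i].
Small cases: g[2]=1, g[3]=2, g[4]=4, g[5]=6, g[6]=9, g[7]=12, g[8]=18.
g[9] = 3×max(6,9) = 3×9 = 27
g[10] = 2×max(8,18) = 2×18 = 36
g[11] = 2×max(9,27) = 2×27 = 54
g[12] = 3×max(9,27) = 3×27 = 81
g[13] = 2×max(11,54) = 2×54 = 108
g[14] = 2×max(12,81) = 2×81 = 162
g[15] = 3×max(12,81) = 3×81 = 243
g[16] = 2×max(14,162) = 2×162 = 324
One optimal split: 3 + 3 + 3 + 3 + 2 + 2; product 3×3×3×3×2×2 = 324.

324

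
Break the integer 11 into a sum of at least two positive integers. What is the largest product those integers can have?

Let P[k] be the best product for length k (with at least one cut). For each first piece i, the rest contributes max(k−i, P[k−i]).
P[2] = 1*max(1,0) = 1*1 = 1
P[3] = max(1*2, 2*1) = 2
P[4] = max(1*3, 2*2, 3*1) = 4
P[5] = max(1*4, 2*3, 3*2, 4*1) = 6
P[6] = max(1*6, 2*4, 3*3, 4*2, 5*1) = 9
P[7] = max(1*9, 2*6, 3*4, 4*3, 5*2, 6*1) = 12
P[8] = max(1*12, 2*9, 3*6, …, 6*2, 7*1) = 18
P[9] = max(1*18, 2*12, 3*9, …, 7*2, 8*1) = 27
P[10] = max(1*27, 2*18, 3*12, …, 8*2, 9*1) = 36
P[11] = max(1*36, 2*27, 3*18, …, 9*2, 10*1) = 54
One optimal split: 3 + 3 + 3 + 2; product 3*3*3*2 = 54.

54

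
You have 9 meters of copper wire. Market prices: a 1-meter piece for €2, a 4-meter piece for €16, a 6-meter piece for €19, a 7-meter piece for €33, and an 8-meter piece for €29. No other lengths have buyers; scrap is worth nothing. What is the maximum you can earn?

37

Build r[k] bottom-up: r[k] = max over allowed piece i of (p[i] + r[k−i]).
r[1] = 2
r[2] = 4  (first piece 1, then r[1]=2)
r[3] = 6  (first piece 1, then r[2]=4)
r[4] = max(2+6, 16+0) = 16
r[5] = max(2+16, 16+2) = 18
r[6] = max(2+18, 16+4, 19+0) = 20
r[7] = max(2+20, 16+6, 19+2, 33+0) = 33
r[8] = max(2+33, 16+16, 19+4, 33+2, 29+0) = 35
r[9] = max(2+35, 16+18, 19+6, 33+4, 29+2) = 37
One optimal cutting: 7 + 1 + 1 → €37.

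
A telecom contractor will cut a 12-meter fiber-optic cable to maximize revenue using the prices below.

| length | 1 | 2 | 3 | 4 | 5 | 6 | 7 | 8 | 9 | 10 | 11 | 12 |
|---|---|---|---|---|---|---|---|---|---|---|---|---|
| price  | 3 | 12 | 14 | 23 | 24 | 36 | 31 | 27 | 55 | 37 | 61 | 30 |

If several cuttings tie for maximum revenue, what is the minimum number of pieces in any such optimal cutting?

2

Consider every possible first cut. r[k] is the best of p[i]+r[k−i] over all sellable i≤k.
r[1] = 3
r[2] = 12
r[3] = 15  (first piece 1, then r[2]=12)
r[4] = 24  (first piece 2, then r[2]=12)
r[5] = 27  (first piece 1, then r[4]=24)
r[6] = 36  (first piece 2, then r[4]=24)
r[7] = 39  (first piece 1, then r[6]=36)
r[8] = 48  (first piece 2, then r[6]=36)
r[9] = 55
r[10] = 60  (first piece 2, then r[8]=48)
r[11] = 67  (first piece 2, then r[9]=55)
r[12] = 72  (first piece 2, then r[10]=60)
Maximum revenue is $72.
Now minimize piece count subject to staying optimal: for each k, pieces[k] = 1 + min over i with p[i]+r[k−i]=r[k] of pieces[k−i].
pieces[9] = 1
pieces[10] = 3
pieces[11] = 2
pieces[12] = 2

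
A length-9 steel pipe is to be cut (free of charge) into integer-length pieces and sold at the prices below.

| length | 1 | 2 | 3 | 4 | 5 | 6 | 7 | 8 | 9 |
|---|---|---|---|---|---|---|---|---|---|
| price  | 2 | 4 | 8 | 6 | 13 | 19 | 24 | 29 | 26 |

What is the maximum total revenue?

Let r[k] be the best obtainable value from length k. For each k, try every first piece i and keep the best of price[i] + r[k−i].
r[1] = 2
r[2] = max(2+2, 4+0) = 4
r[3] = max(2+4, 4+2, 8+0) = 8
r[4] = max(2+8, 4+4, 8+2, 6+0) = 10
r[5] = max(2+10, 4+8, 8+4, 6+2, 13+0) = 13
r[6] = max(2+13, 4+10, 8+8, 6+4, 13+2, 19+0) = 19
r[7] = max(2+19, 4+13, 8+10, …, 19+2, 24+0) = 24
r[8] = max(2+24, 4+19, 8+13, …, 24+2, 29+0) = 29
r[9] = max(2+29, 4+24, 8+19, …, 29+2, 26+0) = 31
One optimal cutting: 8 + 1 → $29 + $2 = $31.

31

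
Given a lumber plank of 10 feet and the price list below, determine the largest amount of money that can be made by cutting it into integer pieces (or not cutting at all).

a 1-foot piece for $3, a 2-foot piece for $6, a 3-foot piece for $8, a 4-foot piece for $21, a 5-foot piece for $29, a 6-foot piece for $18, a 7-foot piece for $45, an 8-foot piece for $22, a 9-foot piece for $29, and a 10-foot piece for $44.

Let v[k] be the best obtainable value from length k. For each k, try every first piece i and keep the best of price[i] + v[k−i].
v[1] = 3
v[2] = max(3+3, 6+0) = 6
v[3] = max(3+6, 6+3, 8+0) = 9
v[4] = max(3+9, 6+6, 8+3, 21+0) = 21
v[5] = max(3+21, 6+9, 8+6, 21+3, 29+0) = 29
v[6] = max(3+29, 6+21, 8+9, 21+6, 29+3, 18+0) = 32
v[7] = max(3+32, 6+29, 8+21, …, 18+3, 45+0) = 45
v[8] = max(3+45, 6+32, 8+29, …, 45+3, 22+0) = 48
v[9] = max(3+48, 6+45, 8+32, …, 22+3, 29+0) = 51
v[10] = max(3+51, 6+48, 8+45, …, 29+3, 44+0) = 58
One optimal cutting: 5 + 5 → $29 + $29 = $58.

58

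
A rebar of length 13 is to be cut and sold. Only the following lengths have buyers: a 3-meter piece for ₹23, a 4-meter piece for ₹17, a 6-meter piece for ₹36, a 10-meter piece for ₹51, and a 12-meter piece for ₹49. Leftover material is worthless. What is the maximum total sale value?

Consider every possible first cut. r[k] is the best of p[i]+r[k−i] over all sellable i≤k.
r[1] = 0
r[2] = 0
r[3] = 23
r[4] = 23
r[5] = 23
r[6] = 46  (first piece 3, then r[3]=23)
r[7] = 46
r[8] = 46
r[9] = 69  (first piece 3, then r[6]=46)
r[10] = 69
r[11] = 69
r[12] = 92  (first piece 3, then r[9]=69)
r[13] = 92
One optimal cutting: pieces 3 + 3 + 3 + 3 with 1 meter of scrap → ₹92.

92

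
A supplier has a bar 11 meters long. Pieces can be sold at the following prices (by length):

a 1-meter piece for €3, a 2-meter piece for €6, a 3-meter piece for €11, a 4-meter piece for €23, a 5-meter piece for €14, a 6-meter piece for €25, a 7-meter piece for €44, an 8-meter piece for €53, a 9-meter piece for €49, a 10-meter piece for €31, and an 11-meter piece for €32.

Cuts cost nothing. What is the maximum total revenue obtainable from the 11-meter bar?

67

Let R[k] be the best obtainable value from length k. For each k, try every first piece i and keep the best of price[i] + R[k−i].
R[1] = 3
R[2] = max(3+3, 6+0) = 6
R[3] = max(3+6, 6+3, 11+0) = 11
R[4] = max(3+11, 6+6, 11+3, 23+0) = 23
R[5] = max(3+23, 6+11, 11+6, 23+3, 14+0) = 26
R[6] = max(3+26, 6+23, 11+11, 23+6, 14+3, 25+0) = 29
R[7] = max(3+29, 6+26, 11+23, …, 25+3, 44+0) = 44
R[8] = max(3+44, 6+29, 11+26, …, 44+3, 53+0) = 53
R[9] = max(3+53, 6+44, 11+29, …, 53+3, 49+0) = 56
R[10] = max(3+56, 6+53, 11+44, …, 49+3, 31+0) = 59
R[11] = max(3+59, 6+56, 11+53, …, 31+3, 32+0) = 67
One optimal cutting: 7 + 4 → €44 + €23 = €67.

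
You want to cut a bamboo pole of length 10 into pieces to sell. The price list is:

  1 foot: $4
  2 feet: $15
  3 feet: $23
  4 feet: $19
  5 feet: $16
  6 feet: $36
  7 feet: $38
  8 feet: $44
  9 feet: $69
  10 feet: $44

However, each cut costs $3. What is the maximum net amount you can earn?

70

Let r[k] be the best obtainable value from length k. For each k, try every first piece i and keep the best of price[i] + r[k−i] minus the 3 cut fee when i<k.
r[1] = 4
r[2] = max(4+4-3, 15+0) = 15
r[3] = max(4+15-3, 15+4-3, 23+0) = 23
r[4] = max(4+23-3, 15+15-3, 23+4-3, 19+0) = 27
r[5] = max(4+27-3, 15+23-3, 23+15-3, 19+4-3, 16+0) = 35
r[6] = max(4+35-3, 15+27-3, 23+23-3, 19+15-3, 16+4-3, 36+0) = 43
r[7] = max(4+43-3, 15+35-3, 23+27-3, …, 36+4-3, 38+0) = 47
r[8] = max(4+47-3, 15+43-3, 23+35-3, …, 38+4-3, 44+0) = 55
r[9] = max(4+55-3, 15+47-3, 23+43-3, …, 44+4-3, 69+0) = 69
r[10] = max(4+69-3, 15+55-3, 23+47-3, …, 69+4-3, 44+0) = 70
One optimal plan: pieces 9 + 1 (1 cut) → $73 − $3 = $70.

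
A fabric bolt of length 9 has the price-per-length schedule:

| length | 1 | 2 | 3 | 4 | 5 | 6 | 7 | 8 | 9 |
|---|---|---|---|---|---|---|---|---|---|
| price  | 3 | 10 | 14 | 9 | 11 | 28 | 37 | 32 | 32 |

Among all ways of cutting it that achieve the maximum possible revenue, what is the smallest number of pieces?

2

Let r[k] be the best obtainable value from length k. For each k, try every first piece i and keep the best of price[i] + r[k−i].
r[1] = 3
r[2] = max(3+3, 10+0) = 10
r[3] = max(3+10, 10+3, 14+0) = 14
r[4] = max(3+14, 10+10, 14+3, 9+0) = 20
r[5] = max(3+20, 10+14, 14+10, 9+3, 11+0) = 24
r[6] = max(3+24, 10+20, 14+14, 9+10, 11+3, 28+0) = 30
r[7] = max(3+30, 10+24, 14+20, …, 28+3, 37+0) = 37
r[8] = max(3+37, 10+30, 14+24, …, 37+3, 32+0) = 40
r[9] = max(3+40, 10+37, 14+30, …, 32+3, 32+0) = 47
Maximum revenue is $47.
Now minimize piece count subject to staying optimal: for each k, pieces[k] = 1 + min over i with p[i]+r[k−i]=r[k] of pieces[k−i].
pieces[6] = 3
pieces[7] = 1
pieces[8] = 2
pieces[9] = 2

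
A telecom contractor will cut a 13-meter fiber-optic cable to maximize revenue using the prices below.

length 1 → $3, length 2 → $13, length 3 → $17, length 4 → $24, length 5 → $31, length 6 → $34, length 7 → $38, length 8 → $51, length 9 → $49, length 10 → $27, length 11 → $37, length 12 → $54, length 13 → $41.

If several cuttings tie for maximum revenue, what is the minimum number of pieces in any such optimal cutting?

Let r[k] be the best obtainable value from length k. For each k, try every first piece i and keep the best of price[i] + r[k−i].
r[1] = 3
r[2] = 13
r[3] = 17
r[4] = 26  (first piece 2, then r[2]=13)
r[5] = 31
r[6] = 39  (first piece 2, then r[4]=26)
r[7] = 44  (first piece 2, then r[5]=31)
r[8] = 52  (first piece 2, then r[6]=39)
r[9] = 57  (first piece 2, then r[7]=44)
r[10] = 65  (first piece 2, then r[8]=52)
r[11] = 70  (first piece 2, then r[9]=57)
r[12] = 78  (first piece 2, then r[10]=65)
r[13] = 83  (first piece 2, then r[11]=70)
Maximum revenue is $83.
Now minimize piece count subject to staying optimal: for each k, pieces[k] = 1 + min over i with p[i]+r[k−i]=r[k] of pieces[k−i].
pieces[10] = 5
pieces[11] = 4
pieces[12] = 6
pieces[13] = 5

5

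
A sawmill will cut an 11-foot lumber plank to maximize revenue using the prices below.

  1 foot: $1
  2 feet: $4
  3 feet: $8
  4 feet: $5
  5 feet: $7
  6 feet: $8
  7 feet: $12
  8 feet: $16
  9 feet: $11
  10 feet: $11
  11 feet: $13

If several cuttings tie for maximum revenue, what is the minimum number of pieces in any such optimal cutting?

4

Consider every possible first cut. r[k] is the best of p[i]+r[k−i] over all sellable i≤k.
r[1] = 1
r[2] = max(1+1, 4+0) = 4
r[3] = max(1+4, 4+1, 8+0) = 8
r[4] = max(1+8, 4+4, 8+1, 5+0) = 9
r[5] = max(1+9, 4+8, 8+4, 5+1, 7+0) = 12
r[6] = max(1+12, 4+9, 8+8, 5+4, 7+1, 8+0) = 16
r[7] = max(1+16, 4+12, 8+9, …, 8+1, 12+0) = 17
r[8] = max(1+17, 4+16, 8+12, …, 12+1, 16+0) = 20
r[9] = max(1+20, 4+17, 8+16, …, 16+1, 11+0) = 24
r[10] = max(1+24, 4+20, 8+17, …, 11+1, 11+0) = 25
r[11] = max(1+25, 4+24, 8+20, …, 11+1, 13+0) = 28
Maximum revenue is $28.
Now minimize piece count subject to staying optimal: for each k, pieces[k] = 1 + min over i with p[i]+r[k−i]=r[k] of pieces[k−i].
pieces[8] = 3
pieces[9] = 3
pieces[10] = 4
pieces[11] = 4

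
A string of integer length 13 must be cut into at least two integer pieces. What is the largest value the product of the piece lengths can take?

Let f[k] be the best product for length k (with at least one cut). For each first piece i, the rest contributes max(k−i, f[k−i]).
f[2] = 1*max(1,0) = 1*1 = 1
f[3] = max(1*2, 2*1) = 2
f[4] = max(1*3, 2*2, 3*1) = 4
f[5] = max(1*4, 2*3, 3*2, 4*1) = 6
f[6] = max(1*6, 2*4, 3*3, 4*2, 5*1) = 9
f[7] = max(1*9, 2*6, 3*4, 4*3, 5*2, 6*1) = 12
f[8] = max(1*12, 2*9, 3*6, …, 6*2, 7*1) = 18
f[9] = max(1*18, 2*12, 3*9, …, 7*2, 8*1) = 27
f[10] = max(1*27, 2*18, 3*12, …, 8*2, 9*1) = 36
f[11] = max(1*36, 2*27, 3*18, …, 9*2, 10*1) = 54
f[12] = max(1*54, 2*36, 3*27, …, 10*2, 11*1) = 81
f[13] = max(1*81, 2*54, 3*36, …, 11*2, 12*1) = 108
One optimal split: 3 + 3 + 3 + 2 + 2; product 3*3*3*2*2 = 108.

108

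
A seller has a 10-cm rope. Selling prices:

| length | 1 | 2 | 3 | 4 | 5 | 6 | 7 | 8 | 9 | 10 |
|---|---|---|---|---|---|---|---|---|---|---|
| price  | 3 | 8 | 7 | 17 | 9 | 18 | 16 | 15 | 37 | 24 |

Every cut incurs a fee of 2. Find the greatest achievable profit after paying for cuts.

Consider every possible first cut. net[k] is the best of p[i]+net[k−i] over all sellable i≤k, charging 2 whenever i<k.
net[1] = 3
net[2] = max(3+3-2, 8+0) = 8
net[3] = max(3+8-2, 8+3-2, 7+0) = 9
net[4] = max(3+9-2, 8+8-2, 7+3-2, 17+0) = 17
net[5] = max(3+17-2, 8+9-2, 7+8-2, 17+3-2, 9+0) = 18
net[6] = max(3+18-2, 8+17-2, 7+9-2, 17+8-2, 9+3-2, 18+0) = 23
net[7] = max(3+23-2, 8+18-2, 7+17-2, …, 18+3-2, 16+0) = 24
net[8] = max(3+24-2, 8+23-2, 7+18-2, …, 16+3-2, 15+0) = 32
net[9] = max(3+32-2, 8+24-2, 7+23-2, …, 15+3-2, 37+0) = 37
net[10] = max(3+37-2, 8+32-2, 7+24-2, …, 37+3-2, 24+0) = 38
One optimal plan: pieces 9 + 1 (1 cut) → 40 − 2 = 38.

38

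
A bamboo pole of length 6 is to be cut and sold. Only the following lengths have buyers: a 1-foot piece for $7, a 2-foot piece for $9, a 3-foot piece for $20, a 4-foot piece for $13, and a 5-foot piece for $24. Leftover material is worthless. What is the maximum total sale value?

Let f[k] be the best obtainable value from length k. For each k, try every first piece i and keep the best of price[i] + f[k−i].
f[1] = 7
f[2] = 14  (first piece 1, then f[1]=7)
f[3] = 21  (first piece 1, then f[2]=14)
f[4] = 28  (first piece 1, then f[3]=21)
f[5] = 35  (first piece 1, then f[4]=28)
f[6] = 42  (first piece 1, then f[5]=35)
One optimal cutting: 1 + 1 + 1 + 1 + 1 + 1 → $42.

42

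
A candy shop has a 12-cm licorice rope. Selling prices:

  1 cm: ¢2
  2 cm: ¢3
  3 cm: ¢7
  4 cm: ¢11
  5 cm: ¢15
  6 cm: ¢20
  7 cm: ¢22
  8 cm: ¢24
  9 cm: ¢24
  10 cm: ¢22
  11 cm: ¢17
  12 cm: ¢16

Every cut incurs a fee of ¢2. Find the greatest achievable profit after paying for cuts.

Build v[k] bottom-up: v[k] = max over allowed piece i of (p[i] + v[k−i]) − 2 per cut.
v[1] = 2
v[2] = max(2+2-2, 3+0) = 3
v[3] = max(2+3-2, 3+2-2, 7+0) = 7
v[4] = max(2+7-2, 3+3-2, 7+2-2, 11+0) = 11
v[5] = max(2+11-2, 3+7-2, 7+3-2, 11+2-2, 15+0) = 15
v[6] = max(2+15-2, 3+11-2, 7+7-2, 11+3-2, 15+2-2, 20+0) = 20
v[7] = max(2+20-2, 3+15-2, 7+11-2, …, 20+2-2, 22+0) = 22
v[8] = max(2+22-2, 3+20-2, 7+15-2, …, 22+2-2, 24+0) = 24
v[9] = max(2+24-2, 3+22-2, 7+20-2, …, 24+2-2, 24+0) = 25
v[10] = max(2+25-2, 3+24-2, 7+22-2, …, 24+2-2, 22+0) = 29
v[11] = max(2+29-2, 3+25-2, 7+24-2, …, 22+2-2, 17+0) = 33
v[12] = max(2+33-2, 3+29-2, 7+25-2, …, 17+2-2, 16+0) = 38
One optimal plan: pieces 6 + 6 (1 cut) → ¢40 − ¢2 = ¢38.

38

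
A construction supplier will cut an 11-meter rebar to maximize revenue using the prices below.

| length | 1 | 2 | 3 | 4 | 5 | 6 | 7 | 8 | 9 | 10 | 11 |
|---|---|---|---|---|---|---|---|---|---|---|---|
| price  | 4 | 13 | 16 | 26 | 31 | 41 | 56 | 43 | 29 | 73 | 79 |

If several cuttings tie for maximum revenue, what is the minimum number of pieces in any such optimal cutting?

Consider every possible first cut. r[k] is the best of p[i]+r[k−i] over all sellable i≤k.
r[1] = 4
r[2] = 13
r[3] = 17  (first piece 1, then r[2]=13)
r[4] = 26  (first piece 2, then r[2]=13)
r[5] = 31
r[6] = 41
r[7] = 56
r[8] = 60  (first piece 1, then r[7]=56)
r[9] = 69  (first piece 2, then r[7]=56)
r[10] = 73  (first piece 1, then r[9]=69)
r[11] = 82  (first piece 2, then r[9]=69)
Maximum revenue is ₹82.
Now minimize piece count subject to staying optimal: for each k, pieces[k] = 1 + min over i with p[i]+r[k−i]=r[k] of pieces[k−i].
pieces[8] = 2
pieces[9] = 2
pieces[10] = 1
pieces[11] = 2

2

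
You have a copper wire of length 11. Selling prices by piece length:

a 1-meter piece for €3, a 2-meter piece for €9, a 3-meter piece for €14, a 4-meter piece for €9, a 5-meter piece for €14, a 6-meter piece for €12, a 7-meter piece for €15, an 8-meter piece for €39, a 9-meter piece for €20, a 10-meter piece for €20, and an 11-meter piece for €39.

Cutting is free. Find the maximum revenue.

Consider every possible first cut. R[k] is the best of p[i]+R[k−i] over all sellable i≤k.
R[1] = 3
R[2] = 9
R[3] = 14
R[4] = 18  (first piece 2, then R[2]=9)
R[5] = 23  (first piece 2, then R[3]=14)
R[6] = 28  (first piece 3, then R[3]=14)
R[7] = 32  (first piece 2, then R[5]=23)
R[8] = 39
R[9] = 42  (first piece 1, then R[8]=39)
R[10] = 48  (first piece 2, then R[8]=39)
R[11] = 53  (first piece 3, then R[8]=39)
One optimal cutting: 8 + 3 → €39 + €14 = €53.

53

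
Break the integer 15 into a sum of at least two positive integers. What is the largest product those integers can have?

243

Define prod[k] = max over 1≤i<k of i · max(k−i, prod[k−i]); the inner max lets the remainder stay uncut if that's better.
prod[2] = 1×max(1,0) = 1×1 = 1
prod[3] = max(1×2, 2×1) = 2
prod[4] = max(1×3, 2×2, 3×1) = 4
prod[5] = max(1×4, 2×3, 3×2, 4×1) = 6
prod[6] = max(1×6, 2×4, 3×3, 4×2, 5×1) = 9
prod[7] = max(1×9, 2×6, 3×4, 4×3, 5×2, 6×1) = 12
prod[8] = max(1×12, 2×9, 3×6, …, 6×2, 7×1) = 18
prod[9] = max(1×18, 2×12, 3×9, …, 7×2, 8×1) = 27
prod[10] = max(1×27, 2×18, 3×12, …, 8×2, 9×1) = 36
prod[11] = max(1×36, 2×27, 3×18, …, 9×2, 10×1) = 54
prod[12] = max(1×54, 2×36, 3×27, …, 10×2, 11×1) = 81
prod[13] = max(1×81, 2×54, 3×36, …, 11×2, 12×1) = 108
prod[14] = max(1×108, 2×81, 3×54, …, 12×2, 13×1) = 162
prod[15] = max(1×162, 2×108, 3×81, …, 13×2, 14×1) = 243
One optimal split: 3 + 3 + 3 + 3 + 3; product 3×3×3×3×3 = 243.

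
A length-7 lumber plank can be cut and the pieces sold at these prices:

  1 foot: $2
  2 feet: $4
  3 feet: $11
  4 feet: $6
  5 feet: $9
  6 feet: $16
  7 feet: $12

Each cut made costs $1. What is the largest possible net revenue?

22

Consider every possible first cut. net[k] is the best of p[i]+net[k−i] over all sellable i≤k, charging 1 whenever i<k.
net[1] = 2
net[2] = 4
net[3] = 11
net[4] = 12  (first piece 1, then net[3]=11)
net[5] = 14  (first piece 2, then net[3]=11)
net[6] = 21  (first piece 3, then net[3]=11)
net[7] = 22  (first piece 1, then net[6]=21)
One optimal plan: pieces 3 + 3 + 1 (2 cuts) → $24 − $2 = $22.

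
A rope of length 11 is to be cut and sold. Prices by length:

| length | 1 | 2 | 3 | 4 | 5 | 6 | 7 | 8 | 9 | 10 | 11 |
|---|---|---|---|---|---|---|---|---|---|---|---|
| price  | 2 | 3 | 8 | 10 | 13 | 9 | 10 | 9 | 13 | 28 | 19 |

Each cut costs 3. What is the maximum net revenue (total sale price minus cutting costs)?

27

Consider every possible first cut. net[k] is the best of p[i]+net[k−i] over all sellable i≤k, charging 3 whenever i<k.
net[1] = 2
net[2] = max(2+2-3, 3+0) = 3
net[3] = max(2+3-3, 3+2-3, 8+0) = 8
net[4] = max(2+8-3, 3+3-3, 8+2-3, 10+0) = 10
net[5] = max(2+10-3, 3+8-3, 8+3-3, 10+2-3, 13+0) = 13
net[6] = max(2+13-3, 3+10-3, 8+8-3, 10+3-3, 13+2-3, 9+0) = 13
net[7] = max(2+13-3, 3+13-3, 8+10-3, …, 9+2-3, 10+0) = 15
net[8] = max(2+15-3, 3+13-3, 8+13-3, …, 10+2-3, 9+0) = 18
net[9] = max(2+18-3, 3+15-3, 8+13-3, …, 9+2-3, 13+0) = 20
net[10] = max(2+20-3, 3+18-3, 8+15-3, …, 13+2-3, 28+0) = 28
net[11] = max(2+28-3, 3+20-3, 8+18-3, …, 28+2-3, 19+0) = 27
One optimal plan: pieces 10 + 1 (1 cut) → 30 − 3 = 27.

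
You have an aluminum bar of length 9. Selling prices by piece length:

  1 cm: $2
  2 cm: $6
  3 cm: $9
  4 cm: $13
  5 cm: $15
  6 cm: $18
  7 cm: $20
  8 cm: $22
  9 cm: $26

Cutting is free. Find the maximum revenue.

Build R[k] bottom-up: R[k] = max over allowed piece i of (p[i] + R[k−i]).
R[1] = 2
R[2] = 6
R[3] = 9
R[4] = 13
R[5] = 15  (first piece 1, then R[4]=13)
R[6] = 19  (first piece 2, then R[4]=13)
R[7] = 22  (first piece 3, then R[4]=13)
R[8] = 26  (first piece 4, then R[4]=13)
R[9] = 28  (first piece 1, then R[8]=26)
One optimal cutting: 4 + 4 + 1 → $13 + $13 + $2 = $28.

28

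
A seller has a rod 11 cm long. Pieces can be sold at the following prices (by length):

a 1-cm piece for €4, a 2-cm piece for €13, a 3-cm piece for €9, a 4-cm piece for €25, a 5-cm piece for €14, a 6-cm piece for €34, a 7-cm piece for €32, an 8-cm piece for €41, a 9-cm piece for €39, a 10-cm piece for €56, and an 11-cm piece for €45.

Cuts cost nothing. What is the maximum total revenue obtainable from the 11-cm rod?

Let v[k] be the best obtainable value from length k. For each k, try every first piece i and keep the best of price[i] + v[k−i].
v[1] = 4
v[2] = max(4+4, 13+0) = 13
v[3] = max(4+13, 13+4, 9+0) = 17
v[4] = max(4+17, 13+13, 9+4, 25+0) = 26
v[5] = max(4+26, 13+17, 9+13, 25+4, 14+0) = 30
v[6] = max(4+30, 13+26, 9+17, 25+13, 14+4, 34+0) = 39
v[7] = max(4+39, 13+30, 9+26, …, 34+4, 32+0) = 43
v[8] = max(4+43, 13+39, 9+30, …, 32+4, 41+0) = 52
v[9] = max(4+52, 13+43, 9+39, …, 41+4, 39+0) = 56
v[10] = max(4+56, 13+52, 9+43, …, 39+4, 56+0) = 65
v[11] = max(4+65, 13+56, 9+52, …, 56+4, 45+0) = 69
One optimal cutting: 2 + 2 + 2 + 2 + 2 + 1 → €13 + €13 + €13 + €13 + €13 + €4 = €69.

69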